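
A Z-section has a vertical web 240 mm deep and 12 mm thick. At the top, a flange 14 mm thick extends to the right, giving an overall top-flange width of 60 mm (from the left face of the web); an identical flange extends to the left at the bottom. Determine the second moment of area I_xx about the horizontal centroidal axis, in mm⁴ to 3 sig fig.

Break the section into simple shapes (no overlaps), measuring from the bottom-left corner of the bounding box.
Web: 12 × 240, A = 2 880 mm², y = 120 mm, Ī = 13 824 000 mm⁴.
Top flange (beyond web): 48 × 14, A = 672 mm², y = 233 mm, Ī = 10 976 mm⁴.
Bottom flange (beyond web): 48 × 14, A = 672 mm², y = 7 mm, Ī = 10 976 mm⁴.
Centroid: ȳ = ΣA·y / ΣA = 120 mm.
Transfer each piece to the horizontal centroidal axis using Ī + A·d² with d = y − 120:
  web: d = 0 mm → contributes +13 824 000 mm⁴
  top flange (beyond web): d = 113 mm → contributes +8 591 744 mm⁴
  bottom flange (beyond web): d = -113 mm → contributes +8 591 744 mm⁴
Total I = 31 007 488 mm⁴.

I_xx ≈ 3.10 × 10⁷ mm⁴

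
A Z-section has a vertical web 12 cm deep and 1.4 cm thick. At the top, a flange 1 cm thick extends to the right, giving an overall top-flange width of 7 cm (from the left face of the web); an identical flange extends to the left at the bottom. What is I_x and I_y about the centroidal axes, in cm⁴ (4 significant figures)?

Treat the section as a set of non-overlapping primitives; coordinates are from the bounding-box lower-left.
Web: 1.4 × 12, A = 16.8 cm², y = 6 cm, Ī = 201.6 cm⁴.
Top flange (beyond web): 5.6 × 1, A = 5.6 cm², y = 11.5 cm, Ī = 0.466667 cm⁴.
Bottom flange (beyond web): 5.6 × 1, A = 5.6 cm², y = 0.5 cm, Ī = 0.466667 cm⁴.
Centroid: ȳ = ΣA·y / ΣA = 6 cm.
Transfer each piece to the centroidal x-axis using Ī + A·d² with d = y − 6:
  web: d = 0 cm → contributes +201.6 cm⁴
  top flange (beyond web): d = 5.5 cm → contributes +169.867 cm⁴
  bottom flange (beyond web): d = -5.5 cm → contributes +169.867 cm⁴
Total I = 541.333 cm⁴.
For the y-axis: x̄ = 6.3 cm.
Repeating about the centroidal y-axis gives I_y = 169.213 cm⁴.

I_x ≈ 541.3 cm⁴, I_y ≈ 169.2 cm⁴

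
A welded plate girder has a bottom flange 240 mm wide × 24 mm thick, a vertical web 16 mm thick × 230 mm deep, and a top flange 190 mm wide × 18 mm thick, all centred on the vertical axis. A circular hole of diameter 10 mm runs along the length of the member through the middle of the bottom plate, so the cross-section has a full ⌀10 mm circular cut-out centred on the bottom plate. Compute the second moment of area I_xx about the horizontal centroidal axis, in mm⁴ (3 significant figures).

I_xx ≈ 1.54 × 10⁸ mm⁴

Break the section into simple shapes (no overlaps), measuring from the bottom-left corner of the bounding box.
Bottom plate: 240 × 24, A = 5 760 mm², y = 12 mm, Ī = 276 480 mm⁴.
Web plate: 16 × 230, A = 3 680 mm², y = 139 mm, Ī = 16 222 667 mm⁴.
Top plate: 190 × 18, A = 3 420 mm², y = 263 mm, Ī = 92 340 mm⁴.
Hole (subtracted): ⌀10, A = 78.54 mm², y = 12 mm, Ī = 490.87 mm⁴.
Centroid: ȳ = ΣA·y / ΣA = 115.73 mm.
Transfer each piece to the horizontal centroidal axis using Ī + A·d² with d = y − 115.73:
  bottom plate: d = -103.73 mm → contributes +62 249 758 mm⁴
  web plate: d = 23.273 mm → contributes +18 215 908 mm⁴
  top plate: d = 147.27 mm → contributes +74 270 070 mm⁴
  hole: d = -103.73 mm → contributes −845 520 mm⁴
Total I = 153 890 215 mm⁴.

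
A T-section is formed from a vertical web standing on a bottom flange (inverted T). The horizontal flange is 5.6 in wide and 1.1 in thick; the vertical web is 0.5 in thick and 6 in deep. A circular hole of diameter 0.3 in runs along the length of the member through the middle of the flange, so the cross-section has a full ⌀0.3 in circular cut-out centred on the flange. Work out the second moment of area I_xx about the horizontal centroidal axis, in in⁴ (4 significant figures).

Treat the section as a set of non-overlapping primitives; coordinates are from the bounding-box lower-left.
Flange: 5.6 × 1.1, A = 6.16 in², y = 0.55 in, Ī = 0.621133 in⁴.
Web: 0.5 × 6, A = 3 in², y = 4.1 in, Ī = 9 in⁴.
Hole (subtracted): ⌀0.3, A = 0.0706858 in², y = 0.55 in, Ī = 0.000397608 in⁴.
Centroid: ȳ = ΣA·y / ΣA = 1.72171 in.
Transfer each piece to the horizontal centroidal axis using Ī + A·d² with d = y − 1.72171:
  flange: d = -1.17171 in → contributes +9.07816 in⁴
  web: d = 2.37829 in → contributes +25.9689 in⁴
  hole: d = -1.17171 in → contributes −0.0974418 in⁴
Total I = 34.9496 in⁴.

I_xx ≈ 34.95 in⁴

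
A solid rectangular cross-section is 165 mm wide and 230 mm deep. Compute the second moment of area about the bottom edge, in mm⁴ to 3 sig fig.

The section: 165 × 230, A = 37 950 mm², y = 115 mm, Ī = 167 296 250 mm⁴.
Transfer it to the bottom edge using Ī + A·d² with d = y − 0:
  the section: d = 115 mm → contributes +669 185 000 mm⁴
Total I = 669 185 000 mm⁴.

I_base ≈ 6.69 × 10⁸ mm⁴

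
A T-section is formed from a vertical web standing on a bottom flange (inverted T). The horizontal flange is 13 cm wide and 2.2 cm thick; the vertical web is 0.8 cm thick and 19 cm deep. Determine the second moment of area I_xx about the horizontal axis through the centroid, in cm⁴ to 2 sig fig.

I_xx ≈ 1600 cm⁴

Break the section into simple shapes (no overlaps), measuring from the bottom-left corner of the bounding box.
Flange: 13 × 2.2, A = 28.6 cm², y = 1.1 cm, Ī = 11.54 cm⁴.
Web: 0.8 × 19, A = 15.2 cm², y = 11.7 cm, Ī = 457.3 cm⁴.
Centroid: ȳ = ΣA·y / ΣA = 4.779 cm.
Transfer each piece to the horizontal axis through the centroid using Ī + A·d² with d = y − 4.779:
  flange: d = -3.679 cm → contributes +398.5 cm⁴
  web: d = 6.921 cm → contributes +1 185 cm⁴
Total I = 1 584 cm⁴.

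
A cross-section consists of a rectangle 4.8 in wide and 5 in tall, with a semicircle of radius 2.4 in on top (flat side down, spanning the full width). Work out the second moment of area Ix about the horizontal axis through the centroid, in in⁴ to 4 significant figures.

Ix ≈ 135.0 in⁴

Break the section into simple shapes (no overlaps), measuring from the bottom-left corner of the bounding box.
Rectangular body: 4.8 × 5, A = 24 in², y = 2.5 in, Ī = 50 in⁴.
Semicircular cap: semicircle r = 2.4, A = 9.04779 in², y = 6.01859 in, Ī = 3.64147 in⁴.
Centroid: ȳ = ΣA·y / ΣA = 3.46332 in.
Transfer each piece to the horizontal axis through the centroid using Ī + A·d² with d = y − 3.46332:
  rectangular body: d = -0.963316 in → contributes +72.2715 in⁴
  semicircular cap: d = 2.55528 in → contributes +62.7184 in⁴
Total I = 134.99 in⁴.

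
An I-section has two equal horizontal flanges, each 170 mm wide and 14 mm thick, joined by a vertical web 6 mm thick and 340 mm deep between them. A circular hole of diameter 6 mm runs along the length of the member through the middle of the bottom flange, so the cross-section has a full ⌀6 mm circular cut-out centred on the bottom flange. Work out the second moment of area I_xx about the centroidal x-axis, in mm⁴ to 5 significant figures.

I_xx ≈ 1.6797 × 10⁸ mm⁴

Decompose the section into non-overlapping parts with the origin at the bottom-left of its bounding rectangle.
Bottom flange: 170 × 14, A = 2 380 mm², y = 7 mm, Ī = 38873.33 mm⁴.
Web: 6 × 340, A = 2 040 mm², y = 184 mm, Ī = 19 652 000 mm⁴.
Top flange: 170 × 14, A = 2 380 mm², y = 361 mm, Ī = 38873.33 mm⁴.
Hole (subtracted): ⌀6, A = 28.27433 mm², y = 7 mm, Ī = 63.61725 mm⁴.
Centroid: ȳ = ΣA·y / ΣA = 184.739 mm.
Transfer each piece to the centroidal x-axis using Ī + A·d² with d = y − 184.739:
  bottom flange: d = -177.739 mm → contributes +75 225 847 mm⁴
  web: d = -0.7390372 mm → contributes +19 653 114 mm⁴
  top flange: d = 176.261 mm → contributes +73 980 540 mm⁴
  hole: d = -177.739 mm → contributes −893282.8 mm⁴
Total I = 167 966 218 mm⁴.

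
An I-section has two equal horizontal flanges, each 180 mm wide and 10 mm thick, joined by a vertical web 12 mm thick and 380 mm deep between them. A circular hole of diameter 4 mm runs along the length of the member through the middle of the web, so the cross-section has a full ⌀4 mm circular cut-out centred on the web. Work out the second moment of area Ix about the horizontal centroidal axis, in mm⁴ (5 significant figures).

Break the section into simple shapes (no overlaps), measuring from the bottom-left corner of the bounding box.
Bottom flange: 180 × 10, A = 1 800 mm², y = 5 mm, Ī = 15 000 mm⁴.
Web: 12 × 380, A = 4 560 mm², y = 200 mm, Ī = 54 872 000 mm⁴.
Top flange: 180 × 10, A = 1 800 mm², y = 395 mm, Ī = 15 000 mm⁴.
Hole (subtracted): ⌀4, A = 12.56637 mm², y = 200 mm, Ī = 12.56637 mm⁴.
By symmetry the centroid is at mid-height, ȳ = 200 mm.
Transfer each piece to the horizontal centroidal axis using Ī + A·d² with d = y − 200:
  bottom flange: d = -195 mm → contributes +68 460 000 mm⁴
  web: d = 0 mm → contributes +54 872 000 mm⁴
  top flange: d = 195 mm → contributes +68 460 000 mm⁴
  hole: d = 0 mm → contributes −12.56637 mm⁴
Total I = 191 791 987 mm⁴.

Ix ≈ 1.9179 × 10⁸ mm⁴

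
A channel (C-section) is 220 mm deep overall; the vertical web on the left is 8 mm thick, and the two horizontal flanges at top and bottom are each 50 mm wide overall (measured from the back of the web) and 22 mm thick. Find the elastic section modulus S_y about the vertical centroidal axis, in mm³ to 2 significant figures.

S_y ≈ 2.5 × 10⁴ mm³

Decompose the section into non-overlapping parts with the origin at the bottom-left of its bounding rectangle.
Web: 8 × 220, A = 1 760 mm², x = 4 mm, Ī = 9 387 mm⁴.
Top flange (beyond web): 42 × 22, A = 924 mm², x = 29 mm, Ī = 135 828 mm⁴.
Bottom flange (beyond web): 42 × 22, A = 924 mm², x = 29 mm, Ī = 135 828 mm⁴.
Centroid: x̄ = ΣA·x / ΣA = 16.8 mm.
Transfer each piece to the vertical centroidal axis using Ī + A·d² with d = x − 16.8:
  web: d = -12.8 mm → contributes +297 965 mm⁴
  top flange (beyond web): d = 12.2 mm → contributes +273 246 mm⁴
  bottom flange (beyond web): d = 12.2 mm → contributes +273 246 mm⁴
Total I = 844 457 mm⁴.
Extreme fibre distance c = 33.2 mm; S = I/c = 25 439 mm³.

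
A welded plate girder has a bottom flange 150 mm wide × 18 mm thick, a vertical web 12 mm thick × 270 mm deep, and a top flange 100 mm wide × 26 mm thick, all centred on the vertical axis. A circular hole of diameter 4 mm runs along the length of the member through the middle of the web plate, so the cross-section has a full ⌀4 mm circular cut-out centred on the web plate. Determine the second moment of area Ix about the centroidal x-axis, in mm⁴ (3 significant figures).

Ix ≈ 1.33 × 10⁸ mm⁴

Split into non-overlapping primitives; take the origin at the lower-left of the bounding box.
Bottom plate: 150 × 18, A = 2 700 mm², y = 9 mm, Ī = 72 900 mm⁴.
Web plate: 12 × 270, A = 3 240 mm², y = 153 mm, Ī = 19 683 000 mm⁴.
Top plate: 100 × 26, A = 2 600 mm², y = 301 mm, Ī = 146 467 mm⁴.
Hole (subtracted): ⌀4, A = 12.566 mm², y = 153 mm, Ī = 12.566 mm⁴.
Centroid: ȳ = ΣA·y / ΣA = 152.53 mm.
Transfer each piece to the centroidal x-axis using Ī + A·d² with d = y − 152.53:
  bottom plate: d = -143.53 mm → contributes +55 695 942 mm⁴
  web plate: d = 0.46907 mm → contributes +19 683 713 mm⁴
  top plate: d = 148.47 mm → contributes +57 458 438 mm⁴
  hole: d = 0.46907 mm → contributes −15.331 mm⁴
Total I = 132 838 078 mm⁴.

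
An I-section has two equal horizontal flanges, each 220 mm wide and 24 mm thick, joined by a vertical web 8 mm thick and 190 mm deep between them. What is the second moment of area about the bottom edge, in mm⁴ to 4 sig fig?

I_base ≈ 2.970 × 10⁸ mm⁴

Split into non-overlapping primitives; take the origin at the lower-left of the bounding box.
Bottom flange: 220 × 24, A = 5 280 mm², y = 12 mm, Ī = 253 440 mm⁴.
Web: 8 × 190, A = 1 520 mm², y = 119 mm, Ī = 4 572 667 mm⁴.
Top flange: 220 × 24, A = 5 280 mm², y = 226 mm, Ī = 253 440 mm⁴.
Transfer each piece to a horizontal axis along the bottom face using Ī + A·d² with d = y − 0:
  bottom flange: d = 12 mm → contributes +1 013 760 mm⁴
  web: d = 119 mm → contributes +26 097 387 mm⁴
  top flange: d = 226 mm → contributes +269 934 720 mm⁴
Total I = 297 045 867 mm⁴.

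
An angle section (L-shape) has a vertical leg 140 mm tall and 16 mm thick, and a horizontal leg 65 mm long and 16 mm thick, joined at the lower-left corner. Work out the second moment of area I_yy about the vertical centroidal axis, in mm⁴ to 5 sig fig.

Treat the section as a set of non-overlapping primitives; coordinates are from the bounding-box lower-left.
Vertical leg: 16 × 140, A = 2 240 mm², x = 8 mm, Ī = 47786.67 mm⁴.
Horizontal leg (remainder): 49 × 16, A = 784 mm², x = 40.5 mm, Ī = 156865.3 mm⁴.
Centroid: x̄ = ΣA·x / ΣA = 16.42593 mm.
Transfer each piece to the vertical centroidal axis using Ī + A·d² with d = x − 16.42593:
  vertical leg: d = -8.425926 mm → contributes +206818.2 mm⁴
  horizontal leg (remainder): d = 24.07407 mm → contributes +611241.2 mm⁴
Total I = 818059.4 mm⁴.

I_yy ≈ 8.1806 × 10⁵ mm⁴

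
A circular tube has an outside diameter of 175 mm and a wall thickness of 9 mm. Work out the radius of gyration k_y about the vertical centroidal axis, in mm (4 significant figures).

Treat the section as a set of non-overlapping primitives; coordinates are from the bounding-box lower-left.
Outer circle: ⌀175, A = 24052.8 mm², x = 87.5 mm, Ī = 46 038 598 mm⁴.
Bore (subtracted): ⌀157, A = 19359.3 mm², x = 87.5 mm, Ī = 29 824 180 mm⁴.
By symmetry the centroid is at mid-width, x̄ = 87.5 mm.
All pieces are centred on the vertical centroidal axis, so I = ΣĪ (holes subtracted) = 16 214 419 mm⁴.
Radius of gyration: k = √(I/A) = √(16 214 419 / 4693.54) = 58.7761 mm.

k_y ≈ 58.78 mm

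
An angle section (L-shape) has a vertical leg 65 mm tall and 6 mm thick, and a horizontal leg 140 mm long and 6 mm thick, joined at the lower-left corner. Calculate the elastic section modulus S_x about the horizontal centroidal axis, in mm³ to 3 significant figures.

S_x ≈ 7030 mm³

Decompose the section into non-overlapping parts with the origin at the bottom-left of its bounding rectangle.
Vertical leg: 6 × 65, A = 390 mm², y = 32.5 mm, Ī = 137 313 mm⁴.
Horizontal leg (remainder): 134 × 6, A = 804 mm², y = 3 mm, Ī = 2 412 mm⁴.
Centroid: ȳ = ΣA·y / ΣA = 12.636 mm.
Transfer each piece to the horizontal centroidal axis using Ī + A·d² with d = y − 12.636:
  vertical leg: d = 19.864 mm → contributes +291 203 mm⁴
  horizontal leg (remainder): d = -9.6357 mm → contributes +77 060 mm⁴
Total I = 368 264 mm⁴.
Extreme fibre distance c = 52.364 mm; S = I/c = 7032.7 mm³.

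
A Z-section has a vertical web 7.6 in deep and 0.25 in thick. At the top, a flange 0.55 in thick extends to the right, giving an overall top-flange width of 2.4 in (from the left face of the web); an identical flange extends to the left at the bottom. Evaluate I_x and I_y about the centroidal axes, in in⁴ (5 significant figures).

Split into non-overlapping primitives; take the origin at the lower-left of the bounding box.
Web: 0.25 × 7.6, A = 1.9 in², y = 3.8 in, Ī = 9.145333 in⁴.
Top flange (beyond web): 2.15 × 0.55, A = 1.1825 in², y = 7.325 in, Ī = 0.02980885 in⁴.
Bottom flange (beyond web): 2.15 × 0.55, A = 1.1825 in², y = 0.275 in, Ī = 0.02980885 in⁴.
Centroid: ȳ = ΣA·y / ΣA = 3.8 in.
Transfer each piece to the centroidal x-axis using Ī + A·d² with d = y − 3.8:
  web: d = 0 in → contributes +9.145333 in⁴
  top flange (beyond web): d = 3.525 in → contributes +14.72311 in⁴
  bottom flange (beyond web): d = -3.525 in → contributes +14.72311 in⁴
Total I = 38.59155 in⁴.
For the y-axis: x̄ = 2.275 in.
Repeating about the centroidal y-axis gives I_y = 4.326514 in⁴.

I_x ≈ 38.592 in⁴, I_y ≈ 4.3265 in⁴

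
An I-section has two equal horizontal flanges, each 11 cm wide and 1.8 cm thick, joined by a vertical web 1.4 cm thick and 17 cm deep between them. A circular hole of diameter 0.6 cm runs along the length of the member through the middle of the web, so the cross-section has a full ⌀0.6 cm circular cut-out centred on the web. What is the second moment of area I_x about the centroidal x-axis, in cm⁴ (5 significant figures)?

Treat the section as a set of non-overlapping primitives; coordinates are from the bounding-box lower-left.
Bottom flange: 11 × 1.8, A = 19.8 cm², y = 0.9 cm, Ī = 5.346 cm⁴.
Web: 1.4 × 17, A = 23.8 cm², y = 10.3 cm, Ī = 573.1833 cm⁴.
Top flange: 11 × 1.8, A = 19.8 cm², y = 19.7 cm, Ī = 5.346 cm⁴.
Hole (subtracted): ⌀0.6, A = 0.2827433 cm², y = 10.3 cm, Ī = 0.006361725 cm⁴.
By symmetry the centroid is at mid-height, ȳ = 10.3 cm.
Transfer each piece to the centroidal x-axis using Ī + A·d² with d = y − 10.3:
  bottom flange: d = -9.4 cm → contributes +1754.874 cm⁴
  web: d = 0 cm → contributes +573.1833 cm⁴
  top flange: d = 9.4 cm → contributes +1754.874 cm⁴
  hole: d = 0 cm → contributes −0.006361725 cm⁴
Total I = 4082.925 cm⁴.

I_x ≈ 4082.9 cm⁴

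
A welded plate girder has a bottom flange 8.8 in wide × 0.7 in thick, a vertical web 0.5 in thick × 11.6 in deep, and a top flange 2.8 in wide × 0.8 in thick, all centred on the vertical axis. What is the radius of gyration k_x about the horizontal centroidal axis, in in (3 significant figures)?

k_x ≈ 4.92 in

Split into non-overlapping primitives; take the origin at the lower-left of the bounding box.
Bottom plate: 8.8 × 0.7, A = 6.16 in², y = 0.35 in, Ī = 0.25153 in⁴.
Web plate: 0.5 × 11.6, A = 5.8 in², y = 6.5 in, Ī = 65.037 in⁴.
Top plate: 2.8 × 0.8, A = 2.24 in², y = 12.7 in, Ī = 0.11947 in⁴.
Centroid: ȳ = ΣA·y / ΣA = 4.8101 in.
Transfer each piece to the horizontal centroidal axis using Ī + A·d² with d = y − 4.8101:
  bottom plate: d = -4.4601 in → contributes +122.79 in⁴
  web plate: d = 1.6899 in → contributes +81.6 in⁴
  top plate: d = 7.8899 in → contributes +139.56 in⁴
Total I = 343.95 in⁴.
Radius of gyration: k = √(I/A) = √(343.95 / 14.2) = 4.9216 in.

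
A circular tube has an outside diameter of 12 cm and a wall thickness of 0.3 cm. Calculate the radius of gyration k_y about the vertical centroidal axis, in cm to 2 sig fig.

k_y ≈ 4.1 cm

Treat the section as a set of non-overlapping primitives; coordinates are from the bounding-box lower-left.
Outer circle: ⌀12, A = 113.1 cm², x = 6 cm, Ī = 1 018 cm⁴.
Bore (subtracted): ⌀11.4, A = 102.1 cm², x = 6 cm, Ī = 829.1 cm⁴.
By symmetry the centroid is at mid-width, x̄ = 6 cm.
All pieces are centred on the vertical centroidal axis, so I = ΣĪ (holes subtracted) = 188.8 cm⁴.
Radius of gyration: k = √(I/A) = √(188.8 / 11.03) = 4.138 cm.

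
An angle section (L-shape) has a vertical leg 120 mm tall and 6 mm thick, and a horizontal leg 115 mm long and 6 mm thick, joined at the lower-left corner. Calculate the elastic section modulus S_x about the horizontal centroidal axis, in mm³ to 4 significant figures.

Split into non-overlapping primitives; take the origin at the lower-left of the bounding box.
Vertical leg: 6 × 120, A = 720 mm², y = 60 mm, Ī = 864 000 mm⁴.
Horizontal leg (remainder): 109 × 6, A = 654 mm², y = 3 mm, Ī = 1 962 mm⁴.
Centroid: ȳ = ΣA·y / ΣA = 32.869 mm.
Transfer each piece to the horizontal centroidal axis using Ī + A·d² with d = y − 32.869:
  vertical leg: d = 27.131 mm → contributes +1 393 986 mm⁴
  horizontal leg (remainder): d = -29.869 mm → contributes +585 433 mm⁴
Total I = 1 979 418 mm⁴.
Extreme fibre distance c = 87.131 mm; S = I/c = 22717.7 mm³.

S_x ≈ 2.272 × 10⁴ mm³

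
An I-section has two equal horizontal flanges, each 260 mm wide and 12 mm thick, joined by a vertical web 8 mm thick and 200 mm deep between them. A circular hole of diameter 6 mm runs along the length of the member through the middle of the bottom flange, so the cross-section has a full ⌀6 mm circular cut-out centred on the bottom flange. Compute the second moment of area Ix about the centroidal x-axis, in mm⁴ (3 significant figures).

Ix ≈ 7.52 × 10⁷ mm⁴

Split into non-overlapping primitives; take the origin at the lower-left of the bounding box.
Bottom flange: 260 × 12, A = 3 120 mm², y = 6 mm, Ī = 37 440 mm⁴.
Web: 8 × 200, A = 1 600 mm², y = 112 mm, Ī = 5 333 333 mm⁴.
Top flange: 260 × 12, A = 3 120 mm², y = 218 mm, Ī = 37 440 mm⁴.
Hole (subtracted): ⌀6, A = 28.274 mm², y = 6 mm, Ī = 63.617 mm⁴.
Centroid: ȳ = ΣA·y / ΣA = 112.38 mm.
Transfer each piece to the centroidal x-axis using Ī + A·d² with d = y − 112.38:
  bottom flange: d = -106.38 mm → contributes +35 347 990 mm⁴
  web: d = -0.38366 mm → contributes +5 333 569 mm⁴
  top flange: d = 105.62 mm → contributes +34 840 448 mm⁴
  hole: d = -106.38 mm → contributes −320 058 mm⁴
Total I = 75 201 949 mm⁴.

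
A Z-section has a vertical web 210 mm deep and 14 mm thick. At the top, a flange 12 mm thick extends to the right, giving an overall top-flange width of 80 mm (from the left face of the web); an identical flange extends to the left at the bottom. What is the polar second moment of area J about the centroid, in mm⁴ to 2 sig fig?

Break the section into simple shapes (no overlaps), measuring from the bottom-left corner of the bounding box.
Web: 14 × 210, A = 2 940 mm², y = 105 mm, Ī = 10 804 500 mm⁴.
Top flange (beyond web): 66 × 12, A = 792 mm², y = 204 mm, Ī = 9 504 mm⁴.
Bottom flange (beyond web): 66 × 12, A = 792 mm², y = 6 mm, Ī = 9 504 mm⁴.
Centroid: ȳ = ΣA·y / ΣA = 105 mm.
Transfer each piece to the centroidal x-axis using Ī + A·d² with d = y − 105:
  web: d = 0 mm → contributes +10 804 500 mm⁴
  top flange (beyond web): d = 99 mm → contributes +7 771 896 mm⁴
  bottom flange (beyond web): d = -99 mm → contributes +7 771 896 mm⁴
Total I = 26 348 292 mm⁴.
For the y-axis: x̄ = 73 mm.
Repeating about the centroidal y-axis gives I_y = 3 157 412 mm⁴.
Polar second moment: J = I_x + I_y = 29 505 704 mm⁴.

J ≈ 3.0 × 10⁷ mm⁴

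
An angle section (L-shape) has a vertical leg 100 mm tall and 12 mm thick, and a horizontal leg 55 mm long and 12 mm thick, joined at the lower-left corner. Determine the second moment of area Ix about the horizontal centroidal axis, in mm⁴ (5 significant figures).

Ix ≈ 1.7048 × 10⁶ mm⁴

Treat the section as a set of non-overlapping primitives; coordinates are from the bounding-box lower-left.
Vertical leg: 12 × 100, A = 1 200 mm², y = 50 mm, Ī = 1 000 000 mm⁴.
Horizontal leg (remainder): 43 × 12, A = 516 mm², y = 6 mm, Ī = 6 192 mm⁴.
Centroid: ȳ = ΣA·y / ΣA = 36.76923 mm.
Transfer each piece to the horizontal centroidal axis using Ī + A·d² with d = y − 36.76923:
  vertical leg: d = 13.23077 mm → contributes +1 210 064 mm⁴
  horizontal leg (remainder): d = -30.76923 mm → contributes +494712.7 mm⁴
Total I = 1 704 777 mm⁴.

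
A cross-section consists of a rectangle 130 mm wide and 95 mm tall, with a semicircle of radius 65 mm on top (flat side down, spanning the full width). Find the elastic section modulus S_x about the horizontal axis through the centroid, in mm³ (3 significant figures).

S_x ≈ 4.13 × 10⁵ mm³

Decompose the section into non-overlapping parts with the origin at the bottom-left of its bounding rectangle.
Rectangular body: 130 × 95, A = 12 350 mm², y = 47.5 mm, Ī = 9 288 229 mm⁴.
Semicircular cap: semicircle r = 65, A = 6636.6 mm², y = 122.59 mm, Ī = 1 959 230 mm⁴.
Centroid: ȳ = ΣA·y / ΣA = 73.746 mm.
Transfer each piece to the horizontal axis through the centroid using Ī + A·d² with d = y − 73.746:
  rectangular body: d = -26.246 mm → contributes +17 795 552 mm⁴
  semicircular cap: d = 48.841 mm → contributes +17 790 410 mm⁴
Total I = 35 585 963 mm⁴.
Extreme fibre distance c = 86.254 mm; S = I/c = 412 572 mm³.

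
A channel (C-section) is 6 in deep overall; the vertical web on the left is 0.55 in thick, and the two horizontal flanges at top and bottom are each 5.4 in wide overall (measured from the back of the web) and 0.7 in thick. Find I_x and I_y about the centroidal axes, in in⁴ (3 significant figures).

I_x ≈ 57.9 in⁴, I_y ≈ 29.6 in⁴

Decompose the section into non-overlapping parts with the origin at the bottom-left of its bounding rectangle.
Web: 0.55 × 6, A = 3.3 in², y = 3 in, Ī = 9.9 in⁴.
Top flange (beyond web): 4.85 × 0.7, A = 3.395 in², y = 5.65 in, Ī = 0.13863 in⁴.
Bottom flange (beyond web): 4.85 × 0.7, A = 3.395 in², y = 0.35 in, Ī = 0.13863 in⁴.
By symmetry the centroid is at mid-height, ȳ = 3 in.
Transfer each piece to the centroidal x-axis using Ī + A·d² with d = y − 3:
  web: d = 0 in → contributes +9.9 in⁴
  top flange (beyond web): d = 2.65 in → contributes +23.98 in⁴
  bottom flange (beyond web): d = -2.65 in → contributes +23.98 in⁴
Total I = 57.86 in⁴.
For the y-axis: x̄ = 2.0919 in.
Repeating about the centroidal y-axis gives I_y = 29.582 in⁴.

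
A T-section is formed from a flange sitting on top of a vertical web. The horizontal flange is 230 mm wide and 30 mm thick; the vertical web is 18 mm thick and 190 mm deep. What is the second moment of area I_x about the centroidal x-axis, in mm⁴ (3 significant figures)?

I_x ≈ 3.85 × 10⁷ mm⁴

Decompose the section into non-overlapping parts with the origin at the bottom-left of its bounding rectangle.
Flange: 230 × 30, A = 6 900 mm², y = 205 mm, Ī = 517 500 mm⁴.
Web: 18 × 190, A = 3 420 mm², y = 95 mm, Ī = 10 288 500 mm⁴.
Centroid: ȳ = ΣA·y / ΣA = 168.55 mm.
Transfer each piece to the centroidal x-axis using Ī + A·d² with d = y − 168.55:
  flange: d = 36.453 mm → contributes +9 686 612 mm⁴
  web: d = -73.547 mm → contributes +28 787 586 mm⁴
Total I = 38 474 198 mm⁴.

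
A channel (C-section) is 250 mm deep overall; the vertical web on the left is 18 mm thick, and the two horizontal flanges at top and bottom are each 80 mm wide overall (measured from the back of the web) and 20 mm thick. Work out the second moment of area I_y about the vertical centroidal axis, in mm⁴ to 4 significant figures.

I_y ≈ 3.474 × 10⁶ mm⁴

Treat the section as a set of non-overlapping primitives; coordinates are from the bounding-box lower-left.
Web: 18 × 250, A = 4 500 mm², x = 9 mm, Ī = 121 500 mm⁴.
Top flange (beyond web): 62 × 20, A = 1 240 mm², x = 49 mm, Ī = 397 213 mm⁴.
Bottom flange (beyond web): 62 × 20, A = 1 240 mm², x = 49 mm, Ī = 397 213 mm⁴.
Centroid: x̄ = ΣA·x / ΣA = 23.212 mm.
Transfer each piece to the vertical centroidal axis using Ī + A·d² with d = x − 23.212:
  web: d = -14.212 mm → contributes +1 030 419 mm⁴
  top flange (beyond web): d = 25.788 mm → contributes +1 221 837 mm⁴
  bottom flange (beyond web): d = 25.788 mm → contributes +1 221 837 mm⁴
Total I = 3 474 093 mm⁴.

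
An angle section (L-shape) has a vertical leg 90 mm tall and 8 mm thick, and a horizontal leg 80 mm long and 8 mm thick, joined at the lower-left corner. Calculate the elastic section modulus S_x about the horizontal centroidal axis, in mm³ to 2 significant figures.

Split into non-overlapping primitives; take the origin at the lower-left of the bounding box.
Vertical leg: 8 × 90, A = 720 mm², y = 45 mm, Ī = 486 000 mm⁴.
Horizontal leg (remainder): 72 × 8, A = 576 mm², y = 4 mm, Ī = 3 072 mm⁴.
Centroid: ȳ = ΣA·y / ΣA = 26.78 mm.
Transfer each piece to the horizontal centroidal axis using Ī + A·d² with d = y − 26.78:
  vertical leg: d = 18.22 mm → contributes +725 076 mm⁴
  horizontal leg (remainder): d = -22.78 mm → contributes +301 916 mm⁴
Total I = 1 026 992 mm⁴.
Extreme fibre distance c = 63.22 mm; S = I/c = 16 244 mm³.

S_x ≈ 1.6 × 10⁴ mm³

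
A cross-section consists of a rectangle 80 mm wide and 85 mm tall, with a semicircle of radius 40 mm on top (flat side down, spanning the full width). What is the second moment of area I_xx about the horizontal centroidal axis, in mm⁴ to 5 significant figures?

I_xx ≈ 1.0867 × 10⁷ mm⁴

Decompose the section into non-overlapping parts with the origin at the bottom-left of its bounding rectangle.
Rectangular body: 80 × 85, A = 6 800 mm², y = 42.5 mm, Ī = 4 094 167 mm⁴.
Semicircular cap: semicircle r = 40, A = 2513.274 mm², y = 101.9765 mm, Ī = 280977.8 mm⁴.
Centroid: ȳ = ΣA·y / ΣA = 58.5503 mm.
Transfer each piece to the horizontal centroidal axis using Ī + A·d² with d = y − 58.5503:
  rectangular body: d = -16.0503 mm → contributes +5 845 929 mm⁴
  semicircular cap: d = 43.42623 mm → contributes +5 020 604 mm⁴
Total I = 10 866 533 mm⁴.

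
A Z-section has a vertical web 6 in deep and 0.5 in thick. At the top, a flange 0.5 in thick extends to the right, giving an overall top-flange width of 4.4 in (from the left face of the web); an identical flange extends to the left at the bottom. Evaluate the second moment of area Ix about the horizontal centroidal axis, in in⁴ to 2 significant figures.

Ix ≈ 39 in⁴

Decompose the section into non-overlapping parts with the origin at the bottom-left of its bounding rectangle.
Web: 0.5 × 6, A = 3 in², y = 3 in, Ī = 9 in⁴.
Top flange (beyond web): 3.9 × 0.5, A = 1.95 in², y = 5.75 in, Ī = 0.04063 in⁴.
Bottom flange (beyond web): 3.9 × 0.5, A = 1.95 in², y = 0.25 in, Ī = 0.04063 in⁴.
Centroid: ȳ = ΣA·y / ΣA = 3 in.
Transfer each piece to the horizontal centroidal axis using Ī + A·d² with d = y − 3:
  web: d = 0 in → contributes +9 in⁴
  top flange (beyond web): d = 2.75 in → contributes +14.79 in⁴
  bottom flange (beyond web): d = -2.75 in → contributes +14.79 in⁴
Total I = 38.58 in⁴.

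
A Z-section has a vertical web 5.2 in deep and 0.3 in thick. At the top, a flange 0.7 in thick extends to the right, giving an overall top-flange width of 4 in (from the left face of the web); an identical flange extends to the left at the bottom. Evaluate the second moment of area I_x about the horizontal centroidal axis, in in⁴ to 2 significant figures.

I_x ≈ 30 in⁴

Break the section into simple shapes (no overlaps), measuring from the bottom-left corner of the bounding box.
Web: 0.3 × 5.2, A = 1.56 in², y = 2.6 in, Ī = 3.515 in⁴.
Top flange (beyond web): 3.7 × 0.7, A = 2.59 in², y = 4.85 in, Ī = 0.1058 in⁴.
Bottom flange (beyond web): 3.7 × 0.7, A = 2.59 in², y = 0.35 in, Ī = 0.1058 in⁴.
Centroid: ȳ = ΣA·y / ΣA = 2.6 in.
Transfer each piece to the horizontal centroidal axis using Ī + A·d² with d = y − 2.6:
  web: d = 0 in → contributes +3.515 in⁴
  top flange (beyond web): d = 2.25 in → contributes +13.22 in⁴
  bottom flange (beyond web): d = -2.25 in → contributes +13.22 in⁴
Total I = 29.95 in⁴.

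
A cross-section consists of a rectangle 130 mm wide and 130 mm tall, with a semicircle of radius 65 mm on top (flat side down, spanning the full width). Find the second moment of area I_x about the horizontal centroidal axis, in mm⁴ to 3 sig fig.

I_x ≈ 6.66 × 10⁷ mm⁴

Decompose the section into non-overlapping parts with the origin at the bottom-left of its bounding rectangle.
Rectangular body: 130 × 130, A = 16 900 mm², y = 65 mm, Ī = 23 800 833 mm⁴.
Semicircular cap: semicircle r = 65, A = 6636.6 mm², y = 157.59 mm, Ī = 1 959 230 mm⁴.
Centroid: ȳ = ΣA·y / ΣA = 91.107 mm.
Transfer each piece to the horizontal centroidal axis using Ī + A·d² with d = y − 91.107:
  rectangular body: d = -26.107 mm → contributes +35 319 191 mm⁴
  semicircular cap: d = 66.48 mm → contributes +31 290 489 mm⁴
Total I = 66 609 680 mm⁴.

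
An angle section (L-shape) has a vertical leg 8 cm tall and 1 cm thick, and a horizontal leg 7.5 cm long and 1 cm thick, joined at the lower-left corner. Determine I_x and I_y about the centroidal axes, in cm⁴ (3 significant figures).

Split into non-overlapping primitives; take the origin at the lower-left of the bounding box.
Vertical leg: 1 × 8, A = 8 cm², y = 4 cm, Ī = 42.667 cm⁴.
Horizontal leg (remainder): 6.5 × 1, A = 6.5 cm², y = 0.5 cm, Ī = 0.54167 cm⁴.
Centroid: ȳ = ΣA·y / ΣA = 2.431 cm.
Transfer each piece to the centroidal x-axis using Ī + A·d² with d = y − 2.431:
  vertical leg: d = 1.569 cm → contributes +62.36 cm⁴
  horizontal leg (remainder): d = -1.931 cm → contributes +24.779 cm⁴
Total I = 87.139 cm⁴.
For the y-axis: x̄ = 2.181 cm.
Repeating about the centroidal y-axis gives I_y = 73.983 cm⁴.

I_x ≈ 87.1 cm⁴, I_y ≈ 74.0 cm⁴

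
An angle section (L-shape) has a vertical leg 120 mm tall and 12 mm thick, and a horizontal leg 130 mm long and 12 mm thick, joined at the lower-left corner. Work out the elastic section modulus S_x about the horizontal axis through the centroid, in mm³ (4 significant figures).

Treat the section as a set of non-overlapping primitives; coordinates are from the bounding-box lower-left.
Vertical leg: 12 × 120, A = 1 440 mm², y = 60 mm, Ī = 1 728 000 mm⁴.
Horizontal leg (remainder): 118 × 12, A = 1 416 mm², y = 6 mm, Ī = 16 992 mm⁴.
Centroid: ȳ = ΣA·y / ΣA = 33.2269 mm.
Transfer each piece to the horizontal axis through the centroid using Ī + A·d² with d = y − 33.2269:
  vertical leg: d = 26.7731 mm → contributes +2 760 191 mm⁴
  horizontal leg (remainder): d = -27.2269 mm → contributes +1 066 678 mm⁴
Total I = 3 826 869 mm⁴.
Extreme fibre distance c = 86.7731 mm; S = I/c = 44 102 mm³.

S_x ≈ 4.410 × 10⁴ mm³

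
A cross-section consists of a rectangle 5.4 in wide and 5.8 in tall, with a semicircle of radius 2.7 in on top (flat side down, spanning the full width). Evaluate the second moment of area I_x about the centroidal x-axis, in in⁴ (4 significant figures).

Decompose the section into non-overlapping parts with the origin at the bottom-left of its bounding rectangle.
Rectangular body: 5.4 × 5.8, A = 31.32 in², y = 2.9 in, Ī = 87.8004 in⁴.
Semicircular cap: semicircle r = 2.7, A = 11.4511 in², y = 6.94592 in, Ī = 5.83293 in⁴.
Centroid: ȳ = ΣA·y / ΣA = 3.98321 in.
Transfer each piece to the centroidal x-axis using Ī + A·d² with d = y − 3.98321:
  rectangular body: d = -1.08321 in → contributes +124.55 in⁴
  semicircular cap: d = 2.9627 in → contributes +106.346 in⁴
Total I = 230.896 in⁴.

I_x ≈ 230.9 in⁴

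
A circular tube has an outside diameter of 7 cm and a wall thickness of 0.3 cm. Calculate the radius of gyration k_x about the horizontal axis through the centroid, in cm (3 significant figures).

k_x ≈ 2.37 cm

Split into non-overlapping primitives; take the origin at the lower-left of the bounding box.
Outer circle: ⌀7, A = 38.485 cm², y = 3.5 cm, Ī = 117.86 cm⁴.
Bore (subtracted): ⌀6.4, A = 32.17 cm², y = 3.5 cm, Ī = 82.355 cm⁴.
By symmetry the centroid is at mid-height, ȳ = 3.5 cm.
All pieces are centred on the horizontal axis through the centroid, so I = ΣĪ (holes subtracted) = 35.504 cm⁴.
Radius of gyration: k = √(I/A) = √(35.504 / 6.3146) = 2.3712 cm.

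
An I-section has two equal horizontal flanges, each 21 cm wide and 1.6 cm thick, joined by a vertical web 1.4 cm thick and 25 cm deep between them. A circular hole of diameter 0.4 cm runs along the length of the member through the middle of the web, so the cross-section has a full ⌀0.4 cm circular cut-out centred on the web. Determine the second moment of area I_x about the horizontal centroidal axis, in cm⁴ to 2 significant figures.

I_x ≈ 1.4 × 10⁴ cm⁴

Decompose the section into non-overlapping parts with the origin at the bottom-left of its bounding rectangle.
Bottom flange: 21 × 1.6, A = 33.6 cm², y = 0.8 cm, Ī = 7.168 cm⁴.
Web: 1.4 × 25, A = 35 cm², y = 14.1 cm, Ī = 1 823 cm⁴.
Top flange: 21 × 1.6, A = 33.6 cm², y = 27.4 cm, Ī = 7.168 cm⁴.
Hole (subtracted): ⌀0.4, A = 0.1257 cm², y = 14.1 cm, Ī = 0.001257 cm⁴.
By symmetry the centroid is at mid-height, ȳ = 14.1 cm.
Transfer each piece to the horizontal centroidal axis using Ī + A·d² with d = y − 14.1:
  bottom flange: d = -13.3 cm → contributes +5 951 cm⁴
  web: d = 0 cm → contributes +1 823 cm⁴
  top flange: d = 13.3 cm → contributes +5 951 cm⁴
  hole: d = 0 cm → contributes −0.001257 cm⁴
Total I = 13 724 cm⁴.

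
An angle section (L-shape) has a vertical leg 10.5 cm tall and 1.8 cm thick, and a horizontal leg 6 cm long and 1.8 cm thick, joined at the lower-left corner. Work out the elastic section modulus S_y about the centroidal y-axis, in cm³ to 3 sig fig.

S_y ≈ 15.3 cm³

Break the section into simple shapes (no overlaps), measuring from the bottom-left corner of the bounding box.
Vertical leg: 1.8 × 10.5, A = 18.9 cm², x = 0.9 cm, Ī = 5.103 cm⁴.
Horizontal leg (remainder): 4.2 × 1.8, A = 7.56 cm², x = 3.9 cm, Ī = 11.113 cm⁴.
Centroid: x̄ = ΣA·x / ΣA = 1.7571 cm.
Transfer each piece to the centroidal y-axis using Ī + A·d² with d = x − 1.7571:
  vertical leg: d = -0.85714 cm → contributes +18.989 cm⁴
  horizontal leg (remainder): d = 2.1429 cm → contributes +45.827 cm⁴
Total I = 64.816 cm⁴.
Extreme fibre distance c = 4.2429 cm; S = I/c = 15.277 cm³.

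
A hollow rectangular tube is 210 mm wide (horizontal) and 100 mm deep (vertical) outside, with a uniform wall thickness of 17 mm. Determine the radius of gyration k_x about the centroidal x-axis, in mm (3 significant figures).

k_x ≈ 37.6 mm

Break the section into simple shapes (no overlaps), measuring from the bottom-left corner of the bounding box.
Outer rectangle: 210 × 100, A = 21 000 mm², y = 50 mm, Ī = 17 500 000 mm⁴.
Inner void (subtracted): 176 × 66, A = 11 616 mm², y = 50 mm, Ī = 4 216 608 mm⁴.
By symmetry the centroid is at mid-height, ȳ = 50 mm.
All pieces are centred on the centroidal x-axis, so I = ΣĪ (holes subtracted) = 13 283 392 mm⁴.
Radius of gyration: k = √(I/A) = √(13 283 392 / 9 384) = 37.624 mm.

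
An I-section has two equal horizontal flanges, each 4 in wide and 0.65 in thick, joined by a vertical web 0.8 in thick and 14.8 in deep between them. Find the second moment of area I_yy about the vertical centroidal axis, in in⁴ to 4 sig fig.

I_yy ≈ 7.565 in⁴

Break the section into simple shapes (no overlaps), measuring from the bottom-left corner of the bounding box.
Bottom flange: 4 × 0.65, A = 2.6 in², x = 2 in, Ī = 3.46667 in⁴.
Web: 0.8 × 14.8, A = 11.84 in², x = 2 in, Ī = 0.631467 in⁴.
Top flange: 4 × 0.65, A = 2.6 in², x = 2 in, Ī = 3.46667 in⁴.
By symmetry the centroid is at mid-width, x̄ = 2 in.
All pieces are centred on the vertical centroidal axis, so I = ΣĪ = 7.5648 in⁴.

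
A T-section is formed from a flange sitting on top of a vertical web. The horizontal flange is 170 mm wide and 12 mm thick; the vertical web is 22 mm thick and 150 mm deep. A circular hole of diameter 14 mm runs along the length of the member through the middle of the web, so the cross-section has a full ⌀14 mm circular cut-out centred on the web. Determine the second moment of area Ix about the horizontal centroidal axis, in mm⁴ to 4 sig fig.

Decompose the section into non-overlapping parts with the origin at the bottom-left of its bounding rectangle.
Flange: 170 × 12, A = 2 040 mm², y = 156 mm, Ī = 24 480 mm⁴.
Web: 22 × 150, A = 3 300 mm², y = 75 mm, Ī = 6 187 500 mm⁴.
Hole (subtracted): ⌀14, A = 153.938 mm², y = 75 mm, Ī = 1885.74 mm⁴.
Centroid: ȳ = ΣA·y / ΣA = 106.862 mm.
Transfer each piece to the horizontal centroidal axis using Ī + A·d² with d = y − 106.862:
  flange: d = 49.1377 mm → contributes +4 950 082 mm⁴
  web: d = -31.8623 mm → contributes +9 537 686 mm⁴
  hole: d = -31.8623 mm → contributes −158 165 mm⁴
Total I = 14 329 603 mm⁴.

Ix ≈ 1.433 × 10⁷ mm⁴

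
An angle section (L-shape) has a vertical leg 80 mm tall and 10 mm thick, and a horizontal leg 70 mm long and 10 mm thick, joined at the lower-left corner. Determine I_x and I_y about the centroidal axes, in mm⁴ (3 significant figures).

Break the section into simple shapes (no overlaps), measuring from the bottom-left corner of the bounding box.
Vertical leg: 10 × 80, A = 800 mm², y = 40 mm, Ī = 426 667 mm⁴.
Horizontal leg (remainder): 60 × 10, A = 600 mm², y = 5 mm, Ī = 5 000 mm⁴.
Centroid: ȳ = ΣA·y / ΣA = 25 mm.
Transfer each piece to the centroidal x-axis using Ī + A·d² with d = y − 25:
  vertical leg: d = 15 mm → contributes +606 667 mm⁴
  horizontal leg (remainder): d = -20 mm → contributes +245 000 mm⁴
Total I = 851 667 mm⁴.
For the y-axis: x̄ = 20 mm.
Repeating about the centroidal y-axis gives I_y = 606 667 mm⁴.

I_x ≈ 8.52 × 10⁵ mm⁴, I_y ≈ 6.07 × 10⁵ mm⁴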